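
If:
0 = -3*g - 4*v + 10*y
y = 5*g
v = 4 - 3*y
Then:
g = 16/107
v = 188/107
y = 80/107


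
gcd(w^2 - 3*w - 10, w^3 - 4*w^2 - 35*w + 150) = w - 5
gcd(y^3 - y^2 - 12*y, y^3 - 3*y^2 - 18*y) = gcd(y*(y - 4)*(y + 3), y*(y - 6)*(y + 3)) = y^2 + 3*y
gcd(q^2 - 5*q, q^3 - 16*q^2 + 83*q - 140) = q - 5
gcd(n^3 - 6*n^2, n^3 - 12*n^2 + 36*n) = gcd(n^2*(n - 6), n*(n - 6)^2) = n^2 - 6*n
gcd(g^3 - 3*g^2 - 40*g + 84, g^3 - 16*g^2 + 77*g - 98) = g^2 - 9*g + 14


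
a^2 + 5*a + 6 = (a + 2)*(a + 3)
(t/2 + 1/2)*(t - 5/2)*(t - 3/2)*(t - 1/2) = t^4/2 - 7*t^3/4 + 5*t^2/8 + 31*t/16 - 15/16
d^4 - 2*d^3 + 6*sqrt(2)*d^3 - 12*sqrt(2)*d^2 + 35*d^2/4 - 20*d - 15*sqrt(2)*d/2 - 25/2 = (d - 5/2)*(d + 1/2)*(d + sqrt(2))*(d + 5*sqrt(2))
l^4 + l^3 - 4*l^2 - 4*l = l*(l - 2)*(l + 1)*(l + 2)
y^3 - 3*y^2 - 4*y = y*(y - 4)*(y + 1)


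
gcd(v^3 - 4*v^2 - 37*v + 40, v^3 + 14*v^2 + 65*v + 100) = v + 5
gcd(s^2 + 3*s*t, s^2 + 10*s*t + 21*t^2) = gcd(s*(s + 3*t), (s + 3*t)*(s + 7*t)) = s + 3*t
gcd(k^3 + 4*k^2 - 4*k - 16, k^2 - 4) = k^2 - 4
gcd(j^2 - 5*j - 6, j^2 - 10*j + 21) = 1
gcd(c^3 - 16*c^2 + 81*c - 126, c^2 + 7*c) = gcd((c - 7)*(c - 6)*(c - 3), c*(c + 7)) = 1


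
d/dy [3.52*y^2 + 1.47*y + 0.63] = 7.04*y + 1.47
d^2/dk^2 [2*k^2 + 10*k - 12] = 4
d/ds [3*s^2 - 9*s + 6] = 6*s - 9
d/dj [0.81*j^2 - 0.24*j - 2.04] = 1.62*j - 0.24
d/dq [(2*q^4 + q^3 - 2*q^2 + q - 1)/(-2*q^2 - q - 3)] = (-8*q^5 - 8*q^4 - 26*q^3 - 5*q^2 + 8*q - 4)/(4*q^4 + 4*q^3 + 13*q^2 + 6*q + 9)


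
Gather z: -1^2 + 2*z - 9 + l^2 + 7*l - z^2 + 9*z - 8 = l^2 + 7*l - z^2 + 11*z - 18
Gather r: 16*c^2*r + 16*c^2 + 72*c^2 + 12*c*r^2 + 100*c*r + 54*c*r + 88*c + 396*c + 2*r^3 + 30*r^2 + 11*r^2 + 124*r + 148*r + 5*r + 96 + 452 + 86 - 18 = 88*c^2 + 484*c + 2*r^3 + r^2*(12*c + 41) + r*(16*c^2 + 154*c + 277) + 616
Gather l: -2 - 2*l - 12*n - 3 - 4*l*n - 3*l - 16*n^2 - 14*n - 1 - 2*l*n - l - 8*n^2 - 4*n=l*(-6*n - 6) - 24*n^2 - 30*n - 6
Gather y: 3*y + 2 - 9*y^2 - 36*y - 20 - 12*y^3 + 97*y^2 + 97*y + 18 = -12*y^3 + 88*y^2 + 64*y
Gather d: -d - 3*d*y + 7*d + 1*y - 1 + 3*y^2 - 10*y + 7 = d*(6 - 3*y) + 3*y^2 - 9*y + 6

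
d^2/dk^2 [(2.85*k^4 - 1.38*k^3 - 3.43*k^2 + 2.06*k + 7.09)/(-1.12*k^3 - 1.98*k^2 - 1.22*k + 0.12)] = (-1.4210854715202e-14*k^8 + 1.4210854715202e-14*k^7 - 12.073192*k^6 - 70.4231760000001*k^5 - 181.417416*k^4 - 260.764552*k^3 - 225.037704*k^2 - 111.294504*k - 24.979064)/(1.404928*k^9 + 7.451136*k^8 + 17.763648*k^7 + 23.54364*k^6 + 17.753016*k^5 + 6.445944*k^4 + 0.125*k^3 - 0.450288*k^2 + 0.052704*k - 0.001728)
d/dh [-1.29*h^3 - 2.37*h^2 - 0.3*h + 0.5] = -3.87*h^2 - 4.74*h - 0.3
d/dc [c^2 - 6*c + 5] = 2*c - 6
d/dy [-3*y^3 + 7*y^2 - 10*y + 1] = -9*y^2 + 14*y - 10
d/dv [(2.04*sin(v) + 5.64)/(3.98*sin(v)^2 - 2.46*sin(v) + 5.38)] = (-8.1192*sin(v)^2 - 44.8944*sin(v) + 24.8496)*cos(v)/(15.8404*sin(v)^4 - 19.5816*sin(v)^3 + 48.8764*sin(v)^2 - 26.4696*sin(v) + 28.9444)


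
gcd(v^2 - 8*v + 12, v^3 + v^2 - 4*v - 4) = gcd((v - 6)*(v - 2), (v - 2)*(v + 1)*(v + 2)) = v - 2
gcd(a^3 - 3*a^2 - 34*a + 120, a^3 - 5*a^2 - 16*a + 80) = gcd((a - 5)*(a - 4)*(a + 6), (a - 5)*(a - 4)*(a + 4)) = a^2 - 9*a + 20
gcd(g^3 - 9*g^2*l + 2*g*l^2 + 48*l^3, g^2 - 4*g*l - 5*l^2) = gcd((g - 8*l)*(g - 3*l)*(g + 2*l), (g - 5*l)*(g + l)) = 1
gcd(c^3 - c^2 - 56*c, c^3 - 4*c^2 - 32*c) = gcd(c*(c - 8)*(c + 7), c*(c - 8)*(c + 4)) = c^2 - 8*c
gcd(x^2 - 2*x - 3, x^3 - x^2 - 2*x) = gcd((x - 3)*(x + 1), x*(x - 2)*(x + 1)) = x + 1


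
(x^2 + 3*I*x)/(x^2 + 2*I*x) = (x + 3*I)/(x + 2*I)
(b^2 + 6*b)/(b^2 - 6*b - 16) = b*(b + 6)/(b^2 - 6*b - 16)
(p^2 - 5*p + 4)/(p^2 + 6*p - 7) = (p - 4)/(p + 7)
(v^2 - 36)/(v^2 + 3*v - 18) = (v - 6)/(v - 3)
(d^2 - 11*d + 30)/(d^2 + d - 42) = (d - 5)/(d + 7)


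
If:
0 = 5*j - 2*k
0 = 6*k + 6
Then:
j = -2/5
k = -1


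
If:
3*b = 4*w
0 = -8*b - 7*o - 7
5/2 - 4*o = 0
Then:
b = -91/64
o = 5/8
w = -273/256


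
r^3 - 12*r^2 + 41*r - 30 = (r - 6)*(r - 5)*(r - 1)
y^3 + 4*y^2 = y^2*(y + 4)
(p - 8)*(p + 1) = p^2 - 7*p - 8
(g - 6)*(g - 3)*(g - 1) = g^3 - 10*g^2 + 27*g - 18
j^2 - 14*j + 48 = (j - 8)*(j - 6)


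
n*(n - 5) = n^2 - 5*n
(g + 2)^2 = g^2 + 4*g + 4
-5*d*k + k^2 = k*(-5*d + k)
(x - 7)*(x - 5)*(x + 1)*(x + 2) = x^4 - 9*x^3 + x^2 + 81*x + 70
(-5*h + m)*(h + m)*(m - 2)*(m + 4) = -5*h^2*m^2 - 10*h^2*m + 40*h^2 - 4*h*m^3 - 8*h*m^2 + 32*h*m + m^4 + 2*m^3 - 8*m^2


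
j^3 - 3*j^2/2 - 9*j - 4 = (j - 4)*(j + 1/2)*(j + 2)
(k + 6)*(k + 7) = k^2 + 13*k + 42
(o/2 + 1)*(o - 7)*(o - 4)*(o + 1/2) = o^4/2 - 17*o^3/4 + 3*o^2/4 + 59*o/2 + 14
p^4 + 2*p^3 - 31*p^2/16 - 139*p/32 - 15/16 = (p - 3/2)*(p + 1/4)*(p + 5/4)*(p + 2)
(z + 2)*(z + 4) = z^2 + 6*z + 8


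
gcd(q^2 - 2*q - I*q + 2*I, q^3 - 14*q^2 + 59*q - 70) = q - 2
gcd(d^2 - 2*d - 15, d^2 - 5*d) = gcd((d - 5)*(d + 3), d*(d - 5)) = d - 5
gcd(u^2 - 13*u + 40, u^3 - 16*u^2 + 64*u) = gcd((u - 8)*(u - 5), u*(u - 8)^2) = u - 8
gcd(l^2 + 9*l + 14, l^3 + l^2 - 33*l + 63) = l + 7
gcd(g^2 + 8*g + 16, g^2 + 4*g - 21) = 1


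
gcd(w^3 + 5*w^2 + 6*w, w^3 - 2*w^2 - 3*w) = w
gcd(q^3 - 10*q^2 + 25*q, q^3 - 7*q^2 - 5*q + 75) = q^2 - 10*q + 25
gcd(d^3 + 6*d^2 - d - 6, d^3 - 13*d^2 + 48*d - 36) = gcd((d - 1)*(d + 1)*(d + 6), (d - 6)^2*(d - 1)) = d - 1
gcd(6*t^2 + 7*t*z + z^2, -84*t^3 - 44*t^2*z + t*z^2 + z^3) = 6*t + z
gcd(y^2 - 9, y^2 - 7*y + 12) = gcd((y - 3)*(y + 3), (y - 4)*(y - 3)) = y - 3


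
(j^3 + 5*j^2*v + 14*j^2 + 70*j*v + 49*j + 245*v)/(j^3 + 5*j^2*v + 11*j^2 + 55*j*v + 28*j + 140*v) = (j + 7)/(j + 4)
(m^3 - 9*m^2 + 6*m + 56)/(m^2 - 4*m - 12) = (m^2 - 11*m + 28)/(m - 6)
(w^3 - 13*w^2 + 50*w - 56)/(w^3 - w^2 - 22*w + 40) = (w - 7)/(w + 5)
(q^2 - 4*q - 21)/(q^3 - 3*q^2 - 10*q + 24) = (q - 7)/(q^2 - 6*q + 8)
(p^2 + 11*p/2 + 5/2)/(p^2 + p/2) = (p + 5)/p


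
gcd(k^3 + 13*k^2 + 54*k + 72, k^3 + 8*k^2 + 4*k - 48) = k^2 + 10*k + 24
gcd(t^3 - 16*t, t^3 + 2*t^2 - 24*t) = t^2 - 4*t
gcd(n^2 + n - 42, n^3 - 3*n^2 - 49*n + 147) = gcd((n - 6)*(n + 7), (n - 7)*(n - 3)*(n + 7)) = n + 7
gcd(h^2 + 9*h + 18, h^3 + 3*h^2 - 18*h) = h + 6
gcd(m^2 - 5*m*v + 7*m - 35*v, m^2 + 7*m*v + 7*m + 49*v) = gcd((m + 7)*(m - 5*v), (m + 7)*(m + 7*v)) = m + 7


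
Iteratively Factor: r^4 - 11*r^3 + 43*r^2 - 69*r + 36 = (r - 3)*(r^3 - 8*r^2 + 19*r - 12) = (r - 4)*(r - 3)*(r^2 - 4*r + 3) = (r - 4)*(r - 3)*(r - 1)*(r - 3)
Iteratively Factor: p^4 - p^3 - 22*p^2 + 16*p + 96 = (p - 4)*(p^3 + 3*p^2 - 10*p - 24) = (p - 4)*(p + 4)*(p^2 - p - 6) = (p - 4)*(p - 3)*(p + 4)*(p + 2)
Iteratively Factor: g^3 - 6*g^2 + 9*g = (g)*(g^2 - 6*g + 9) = g*(g - 3)*(g - 3)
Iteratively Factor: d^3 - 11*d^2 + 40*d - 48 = (d - 4)*(d^2 - 7*d + 12) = (d - 4)*(d - 3)*(d - 4)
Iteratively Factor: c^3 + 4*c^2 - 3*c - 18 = (c + 3)*(c^2 + c - 6) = (c - 2)*(c + 3)*(c + 3)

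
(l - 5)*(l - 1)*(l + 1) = l^3 - 5*l^2 - l + 5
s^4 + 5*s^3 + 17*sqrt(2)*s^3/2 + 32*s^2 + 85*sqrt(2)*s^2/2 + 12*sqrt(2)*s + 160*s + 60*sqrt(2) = (s + 5)*(s + sqrt(2)/2)*(s + 2*sqrt(2))*(s + 6*sqrt(2))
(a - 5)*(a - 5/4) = a^2 - 25*a/4 + 25/4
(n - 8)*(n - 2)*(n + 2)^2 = n^4 - 6*n^3 - 20*n^2 + 24*n + 64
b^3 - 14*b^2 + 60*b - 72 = (b - 6)^2*(b - 2)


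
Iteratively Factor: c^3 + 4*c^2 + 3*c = (c + 1)*(c^2 + 3*c) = c*(c + 1)*(c + 3)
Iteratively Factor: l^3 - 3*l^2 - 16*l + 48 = (l + 4)*(l^2 - 7*l + 12) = (l - 4)*(l + 4)*(l - 3)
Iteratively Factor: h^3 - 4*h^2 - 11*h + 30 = (h - 5)*(h^2 + h - 6) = (h - 5)*(h - 2)*(h + 3)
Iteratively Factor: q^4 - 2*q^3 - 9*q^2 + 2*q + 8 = (q + 1)*(q^3 - 3*q^2 - 6*q + 8) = (q + 1)*(q + 2)*(q^2 - 5*q + 4) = (q - 4)*(q + 1)*(q + 2)*(q - 1)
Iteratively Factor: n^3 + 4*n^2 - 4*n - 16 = (n + 4)*(n^2 - 4) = (n + 2)*(n + 4)*(n - 2)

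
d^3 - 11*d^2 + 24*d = d*(d - 8)*(d - 3)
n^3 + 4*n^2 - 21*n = n*(n - 3)*(n + 7)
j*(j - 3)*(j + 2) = j^3 - j^2 - 6*j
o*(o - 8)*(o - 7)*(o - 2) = o^4 - 17*o^3 + 86*o^2 - 112*o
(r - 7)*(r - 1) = r^2 - 8*r + 7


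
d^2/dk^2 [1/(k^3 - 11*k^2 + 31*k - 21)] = 2*((11 - 3*k)*(k^3 - 11*k^2 + 31*k - 21) + (3*k^2 - 22*k + 31)^2)/(k^3 - 11*k^2 + 31*k - 21)^3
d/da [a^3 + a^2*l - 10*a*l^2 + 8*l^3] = 3*a^2 + 2*a*l - 10*l^2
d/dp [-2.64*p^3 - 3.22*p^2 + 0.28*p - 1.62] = -7.92*p^2 - 6.44*p + 0.28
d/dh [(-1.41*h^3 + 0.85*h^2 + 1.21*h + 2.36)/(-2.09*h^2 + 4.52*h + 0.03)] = (2.9469*h^4 - 12.7464*h^3 + 6.244*h^2 + 9.9158*h - 10.6309)/(4.3681*h^4 - 18.8936*h^3 + 20.305*h^2 + 0.2712*h + 0.0009)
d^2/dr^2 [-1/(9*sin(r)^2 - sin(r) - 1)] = (-324*sin(r)^4 + 27*sin(r)^3 + 449*sin(r)^2 - 53*sin(r) + 20)/(-9*sin(r)^2 + sin(r) + 1)^3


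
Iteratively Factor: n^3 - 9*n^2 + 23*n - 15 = (n - 3)*(n^2 - 6*n + 5) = (n - 3)*(n - 1)*(n - 5)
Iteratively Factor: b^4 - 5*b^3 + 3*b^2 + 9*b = (b - 3)*(b^3 - 2*b^2 - 3*b) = (b - 3)^2*(b^2 + b) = b*(b - 3)^2*(b + 1)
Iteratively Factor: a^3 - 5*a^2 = (a)*(a^2 - 5*a) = a*(a - 5)*(a)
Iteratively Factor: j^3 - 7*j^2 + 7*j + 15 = (j - 5)*(j^2 - 2*j - 3) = (j - 5)*(j + 1)*(j - 3)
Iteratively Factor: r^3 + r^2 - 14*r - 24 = (r + 3)*(r^2 - 2*r - 8) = (r + 2)*(r + 3)*(r - 4)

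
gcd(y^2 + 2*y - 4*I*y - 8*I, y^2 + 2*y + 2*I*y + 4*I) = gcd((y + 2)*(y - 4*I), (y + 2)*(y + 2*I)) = y + 2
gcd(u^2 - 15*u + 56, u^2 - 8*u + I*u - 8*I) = u - 8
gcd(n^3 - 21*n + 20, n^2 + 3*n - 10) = n + 5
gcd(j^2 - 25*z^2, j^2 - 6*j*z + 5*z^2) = -j + 5*z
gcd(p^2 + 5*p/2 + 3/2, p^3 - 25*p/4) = 1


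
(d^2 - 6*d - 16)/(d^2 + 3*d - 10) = (d^2 - 6*d - 16)/(d^2 + 3*d - 10)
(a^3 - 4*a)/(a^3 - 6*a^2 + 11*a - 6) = a*(a + 2)/(a^2 - 4*a + 3)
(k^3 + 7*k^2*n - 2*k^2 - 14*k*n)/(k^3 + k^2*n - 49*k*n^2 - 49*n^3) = k*(k - 2)/(k^2 - 6*k*n - 7*n^2)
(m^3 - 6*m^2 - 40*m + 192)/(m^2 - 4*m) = m - 2 - 48/m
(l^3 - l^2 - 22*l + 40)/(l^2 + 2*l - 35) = (l^3 - l^2 - 22*l + 40)/(l^2 + 2*l - 35)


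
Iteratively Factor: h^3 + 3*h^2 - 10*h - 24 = (h + 4)*(h^2 - h - 6) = (h - 3)*(h + 4)*(h + 2)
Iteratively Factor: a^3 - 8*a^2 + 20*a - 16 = (a - 2)*(a^2 - 6*a + 8) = (a - 4)*(a - 2)*(a - 2)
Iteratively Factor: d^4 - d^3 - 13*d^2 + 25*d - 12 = (d + 4)*(d^3 - 5*d^2 + 7*d - 3) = (d - 1)*(d + 4)*(d^2 - 4*d + 3) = (d - 1)^2*(d + 4)*(d - 3)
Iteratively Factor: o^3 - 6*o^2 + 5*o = (o)*(o^2 - 6*o + 5) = o*(o - 5)*(o - 1)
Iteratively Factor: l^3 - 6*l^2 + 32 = (l - 4)*(l^2 - 2*l - 8) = (l - 4)^2*(l + 2)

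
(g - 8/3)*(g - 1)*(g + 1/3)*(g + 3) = g^4 - g^3/3 - 77*g^2/9 + 47*g/9 + 8/3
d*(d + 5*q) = d^2 + 5*d*q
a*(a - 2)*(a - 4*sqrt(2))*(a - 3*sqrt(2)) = a^4 - 7*sqrt(2)*a^3 - 2*a^3 + 14*sqrt(2)*a^2 + 24*a^2 - 48*a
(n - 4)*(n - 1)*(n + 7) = n^3 + 2*n^2 - 31*n + 28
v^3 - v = v*(v - 1)*(v + 1)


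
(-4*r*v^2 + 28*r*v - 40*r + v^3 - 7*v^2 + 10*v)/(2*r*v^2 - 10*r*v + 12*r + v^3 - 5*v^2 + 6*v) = (-4*r*v + 20*r + v^2 - 5*v)/(2*r*v - 6*r + v^2 - 3*v)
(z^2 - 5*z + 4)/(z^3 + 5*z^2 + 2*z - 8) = (z - 4)/(z^2 + 6*z + 8)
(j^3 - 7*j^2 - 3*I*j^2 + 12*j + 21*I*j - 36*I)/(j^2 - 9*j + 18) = (j^2 - j*(4 + 3*I) + 12*I)/(j - 6)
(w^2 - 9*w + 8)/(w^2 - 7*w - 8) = (w - 1)/(w + 1)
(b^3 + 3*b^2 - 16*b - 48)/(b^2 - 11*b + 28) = (b^2 + 7*b + 12)/(b - 7)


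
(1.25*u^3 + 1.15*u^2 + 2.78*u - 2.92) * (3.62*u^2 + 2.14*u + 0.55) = 4.525*u^5 + 6.838*u^4 + 13.2121*u^3 - 3.9887*u^2 - 4.7198*u - 1.606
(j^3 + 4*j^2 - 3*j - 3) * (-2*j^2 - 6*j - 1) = -2*j^5 - 14*j^4 - 19*j^3 + 20*j^2 + 21*j + 3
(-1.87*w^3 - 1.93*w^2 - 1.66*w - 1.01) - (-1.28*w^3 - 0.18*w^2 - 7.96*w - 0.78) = -0.59*w^3 - 1.75*w^2 + 6.3*w - 0.23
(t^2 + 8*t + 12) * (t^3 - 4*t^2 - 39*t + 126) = t^5 + 4*t^4 - 59*t^3 - 234*t^2 + 540*t + 1512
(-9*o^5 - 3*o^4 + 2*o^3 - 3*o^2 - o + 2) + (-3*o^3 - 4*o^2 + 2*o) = -9*o^5 - 3*o^4 - o^3 - 7*o^2 + o + 2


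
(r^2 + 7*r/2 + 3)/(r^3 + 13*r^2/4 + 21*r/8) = 4*(r + 2)/(r*(4*r + 7))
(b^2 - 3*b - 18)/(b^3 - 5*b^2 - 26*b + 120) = (b + 3)/(b^2 + b - 20)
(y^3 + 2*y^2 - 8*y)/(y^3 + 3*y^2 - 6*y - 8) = y/(y + 1)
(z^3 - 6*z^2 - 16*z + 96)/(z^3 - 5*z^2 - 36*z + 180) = (z^2 - 16)/(z^2 + z - 30)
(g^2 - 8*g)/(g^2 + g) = (g - 8)/(g + 1)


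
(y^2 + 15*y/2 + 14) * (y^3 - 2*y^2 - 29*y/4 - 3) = y^5 + 11*y^4/2 - 33*y^3/4 - 683*y^2/8 - 124*y - 42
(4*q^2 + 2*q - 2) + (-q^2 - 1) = 3*q^2 + 2*q - 3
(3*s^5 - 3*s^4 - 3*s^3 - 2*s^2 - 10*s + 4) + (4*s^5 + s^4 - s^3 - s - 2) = 7*s^5 - 2*s^4 - 4*s^3 - 2*s^2 - 11*s + 2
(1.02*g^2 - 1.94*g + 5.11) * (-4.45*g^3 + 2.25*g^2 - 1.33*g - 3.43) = -4.539*g^5 + 10.928*g^4 - 28.4611*g^3 + 10.5791*g^2 - 0.1421*g - 17.5273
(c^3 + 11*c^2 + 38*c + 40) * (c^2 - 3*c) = c^5 + 8*c^4 + 5*c^3 - 74*c^2 - 120*c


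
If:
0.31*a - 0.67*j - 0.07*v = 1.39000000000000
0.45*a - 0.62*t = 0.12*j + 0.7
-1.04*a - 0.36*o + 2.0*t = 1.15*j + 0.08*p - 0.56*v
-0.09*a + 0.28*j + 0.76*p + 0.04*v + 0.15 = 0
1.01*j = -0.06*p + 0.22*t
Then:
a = 0.341808723204785*v + 5.86434048393469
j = 0.0536726928260943*v + 0.638724701522022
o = 1.72429730086607*v - 2.35263846764652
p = 0.261773325168363 - 0.0319283801353629*v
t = 0.237698713391971*v + 3.00371976385156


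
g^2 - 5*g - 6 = (g - 6)*(g + 1)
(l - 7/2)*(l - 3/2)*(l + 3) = l^3 - 2*l^2 - 39*l/4 + 63/4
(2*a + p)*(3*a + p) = 6*a^2 + 5*a*p + p^2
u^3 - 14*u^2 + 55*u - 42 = (u - 7)*(u - 6)*(u - 1)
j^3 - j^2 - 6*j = j*(j - 3)*(j + 2)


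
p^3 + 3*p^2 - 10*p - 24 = (p - 3)*(p + 2)*(p + 4)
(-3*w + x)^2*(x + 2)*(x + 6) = 9*w^2*x^2 + 72*w^2*x + 108*w^2 - 6*w*x^3 - 48*w*x^2 - 72*w*x + x^4 + 8*x^3 + 12*x^2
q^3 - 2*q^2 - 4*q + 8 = (q - 2)^2*(q + 2)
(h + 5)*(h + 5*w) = h^2 + 5*h*w + 5*h + 25*w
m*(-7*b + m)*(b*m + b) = -7*b^2*m^2 - 7*b^2*m + b*m^3 + b*m^2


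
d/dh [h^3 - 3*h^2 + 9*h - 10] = 3*h^2 - 6*h + 9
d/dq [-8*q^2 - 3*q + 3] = -16*q - 3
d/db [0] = 0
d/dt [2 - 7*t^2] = -14*t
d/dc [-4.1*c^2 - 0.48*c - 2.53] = -8.2*c - 0.48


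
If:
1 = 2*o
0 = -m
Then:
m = 0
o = 1/2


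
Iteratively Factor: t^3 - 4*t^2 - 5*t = (t + 1)*(t^2 - 5*t) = (t - 5)*(t + 1)*(t)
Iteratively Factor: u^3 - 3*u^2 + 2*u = (u - 2)*(u^2 - u) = u*(u - 2)*(u - 1)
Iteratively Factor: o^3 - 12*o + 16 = (o - 2)*(o^2 + 2*o - 8) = (o - 2)^2*(o + 4)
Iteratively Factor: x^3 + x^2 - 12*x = (x - 3)*(x^2 + 4*x) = (x - 3)*(x + 4)*(x)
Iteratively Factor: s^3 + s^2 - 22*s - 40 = (s + 4)*(s^2 - 3*s - 10) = (s - 5)*(s + 4)*(s + 2)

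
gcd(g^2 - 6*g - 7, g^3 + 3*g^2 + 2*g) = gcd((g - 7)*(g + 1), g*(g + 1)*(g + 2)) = g + 1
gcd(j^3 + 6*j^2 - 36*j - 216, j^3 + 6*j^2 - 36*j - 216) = j^3 + 6*j^2 - 36*j - 216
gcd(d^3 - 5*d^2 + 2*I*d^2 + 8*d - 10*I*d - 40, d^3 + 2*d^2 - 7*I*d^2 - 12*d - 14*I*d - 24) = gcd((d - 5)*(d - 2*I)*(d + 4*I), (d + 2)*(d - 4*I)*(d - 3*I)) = 1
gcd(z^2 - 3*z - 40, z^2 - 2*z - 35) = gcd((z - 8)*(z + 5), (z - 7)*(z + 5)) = z + 5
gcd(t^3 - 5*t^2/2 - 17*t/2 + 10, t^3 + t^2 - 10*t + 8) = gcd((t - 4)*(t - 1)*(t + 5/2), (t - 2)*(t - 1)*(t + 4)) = t - 1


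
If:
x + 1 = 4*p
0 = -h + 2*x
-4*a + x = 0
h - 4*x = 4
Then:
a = -1/2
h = -4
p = -1/4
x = -2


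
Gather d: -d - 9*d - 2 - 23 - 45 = -10*d - 70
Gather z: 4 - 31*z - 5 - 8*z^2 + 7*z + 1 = -8*z^2 - 24*z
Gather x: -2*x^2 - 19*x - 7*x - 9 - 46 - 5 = -2*x^2 - 26*x - 60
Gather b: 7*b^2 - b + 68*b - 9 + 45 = 7*b^2 + 67*b + 36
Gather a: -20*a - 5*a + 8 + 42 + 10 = 60 - 25*a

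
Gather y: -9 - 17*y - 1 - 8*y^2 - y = -8*y^2 - 18*y - 10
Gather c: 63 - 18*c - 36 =27 - 18*c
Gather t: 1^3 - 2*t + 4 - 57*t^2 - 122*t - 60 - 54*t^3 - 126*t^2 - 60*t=-54*t^3 - 183*t^2 - 184*t - 55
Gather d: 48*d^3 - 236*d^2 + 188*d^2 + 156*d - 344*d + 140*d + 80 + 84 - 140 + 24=48*d^3 - 48*d^2 - 48*d + 48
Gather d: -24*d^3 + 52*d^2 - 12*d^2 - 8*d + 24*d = -24*d^3 + 40*d^2 + 16*d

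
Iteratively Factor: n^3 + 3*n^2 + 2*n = (n)*(n^2 + 3*n + 2) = n*(n + 1)*(n + 2)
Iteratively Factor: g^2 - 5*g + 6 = (g - 3)*(g - 2)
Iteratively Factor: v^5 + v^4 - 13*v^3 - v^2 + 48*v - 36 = (v + 3)*(v^4 - 2*v^3 - 7*v^2 + 20*v - 12) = (v + 3)^2*(v^3 - 5*v^2 + 8*v - 4) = (v - 2)*(v + 3)^2*(v^2 - 3*v + 2) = (v - 2)^2*(v + 3)^2*(v - 1)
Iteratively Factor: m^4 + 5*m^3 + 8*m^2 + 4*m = (m + 1)*(m^3 + 4*m^2 + 4*m) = (m + 1)*(m + 2)*(m^2 + 2*m) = m*(m + 1)*(m + 2)*(m + 2)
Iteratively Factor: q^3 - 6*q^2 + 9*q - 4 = (q - 4)*(q^2 - 2*q + 1) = (q - 4)*(q - 1)*(q - 1)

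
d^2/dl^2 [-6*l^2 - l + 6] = -12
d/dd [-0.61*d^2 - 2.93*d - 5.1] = -1.22*d - 2.93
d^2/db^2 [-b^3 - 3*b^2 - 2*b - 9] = -6*b - 6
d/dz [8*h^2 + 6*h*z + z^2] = 6*h + 2*z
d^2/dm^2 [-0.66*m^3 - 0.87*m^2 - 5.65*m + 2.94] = -3.96*m - 1.74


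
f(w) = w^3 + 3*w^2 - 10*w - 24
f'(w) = 3*w^2 + 6*w - 10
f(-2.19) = 1.78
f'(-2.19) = -8.75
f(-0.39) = -19.70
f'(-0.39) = -11.88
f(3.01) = 0.35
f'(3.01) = 35.24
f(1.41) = -29.33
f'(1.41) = 4.42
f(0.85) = -29.72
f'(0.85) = -2.73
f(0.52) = -28.25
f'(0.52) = -6.07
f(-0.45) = -18.98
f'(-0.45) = -12.09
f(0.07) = -24.68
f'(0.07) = -9.57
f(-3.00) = 6.00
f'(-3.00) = -1.00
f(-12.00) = -1200.00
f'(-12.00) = 350.00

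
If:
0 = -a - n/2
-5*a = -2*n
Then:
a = 0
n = 0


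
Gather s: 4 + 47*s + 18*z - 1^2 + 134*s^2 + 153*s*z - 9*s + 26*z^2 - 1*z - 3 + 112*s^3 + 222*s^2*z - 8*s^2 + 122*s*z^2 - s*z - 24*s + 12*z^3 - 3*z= 112*s^3 + s^2*(222*z + 126) + s*(122*z^2 + 152*z + 14) + 12*z^3 + 26*z^2 + 14*z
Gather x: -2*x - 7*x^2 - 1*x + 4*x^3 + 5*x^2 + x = 4*x^3 - 2*x^2 - 2*x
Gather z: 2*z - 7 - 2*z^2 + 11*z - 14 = -2*z^2 + 13*z - 21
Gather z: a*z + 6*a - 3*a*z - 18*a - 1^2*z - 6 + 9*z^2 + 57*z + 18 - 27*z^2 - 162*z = -12*a - 18*z^2 + z*(-2*a - 106) + 12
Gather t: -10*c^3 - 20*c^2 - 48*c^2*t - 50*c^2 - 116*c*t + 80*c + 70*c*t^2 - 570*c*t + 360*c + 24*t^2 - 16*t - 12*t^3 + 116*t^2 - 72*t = -10*c^3 - 70*c^2 + 440*c - 12*t^3 + t^2*(70*c + 140) + t*(-48*c^2 - 686*c - 88)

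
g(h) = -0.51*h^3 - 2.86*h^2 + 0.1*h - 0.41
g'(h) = -1.53*h^2 - 5.72*h + 0.1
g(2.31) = -21.73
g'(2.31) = -21.28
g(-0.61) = -1.42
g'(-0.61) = 3.02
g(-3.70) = -14.10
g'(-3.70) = 0.32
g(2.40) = -23.69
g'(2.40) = -22.44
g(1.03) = -3.90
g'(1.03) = -7.41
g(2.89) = -36.32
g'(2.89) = -29.21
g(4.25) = -90.79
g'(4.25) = -51.85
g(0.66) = -1.74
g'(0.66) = -4.34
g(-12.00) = 467.83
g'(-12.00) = -151.58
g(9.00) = -602.96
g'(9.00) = -175.31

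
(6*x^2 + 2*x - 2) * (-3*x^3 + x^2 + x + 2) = -18*x^5 + 14*x^3 + 12*x^2 + 2*x - 4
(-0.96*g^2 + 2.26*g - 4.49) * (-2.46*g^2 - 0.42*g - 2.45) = 2.3616*g^4 - 5.1564*g^3 + 12.4482*g^2 - 3.6512*g + 11.0005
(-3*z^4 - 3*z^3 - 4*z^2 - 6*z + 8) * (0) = 0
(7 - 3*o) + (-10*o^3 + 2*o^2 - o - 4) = -10*o^3 + 2*o^2 - 4*o + 3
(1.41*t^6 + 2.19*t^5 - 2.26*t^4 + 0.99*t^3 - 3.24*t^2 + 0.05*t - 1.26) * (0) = 0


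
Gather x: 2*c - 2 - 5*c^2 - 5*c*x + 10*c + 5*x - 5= -5*c^2 + 12*c + x*(5 - 5*c) - 7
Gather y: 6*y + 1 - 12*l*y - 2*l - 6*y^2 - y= -2*l - 6*y^2 + y*(5 - 12*l) + 1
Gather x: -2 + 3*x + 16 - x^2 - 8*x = -x^2 - 5*x + 14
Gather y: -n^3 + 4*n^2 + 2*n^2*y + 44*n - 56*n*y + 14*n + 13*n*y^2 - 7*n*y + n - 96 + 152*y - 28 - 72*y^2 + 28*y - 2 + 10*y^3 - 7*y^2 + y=-n^3 + 4*n^2 + 59*n + 10*y^3 + y^2*(13*n - 79) + y*(2*n^2 - 63*n + 181) - 126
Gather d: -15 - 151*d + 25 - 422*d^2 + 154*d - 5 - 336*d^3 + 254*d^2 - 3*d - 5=-336*d^3 - 168*d^2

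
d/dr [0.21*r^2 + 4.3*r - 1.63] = 0.42*r + 4.3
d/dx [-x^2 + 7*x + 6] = 7 - 2*x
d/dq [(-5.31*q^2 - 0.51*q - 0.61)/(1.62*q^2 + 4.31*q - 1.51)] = (-22.0599*q^2 + 18.0126*q + 3.3992)/(2.6244*q^4 + 13.9644*q^3 + 13.6837*q^2 - 13.0162*q + 2.2801)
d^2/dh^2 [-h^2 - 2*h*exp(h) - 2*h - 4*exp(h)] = -2*h*exp(h) - 8*exp(h) - 2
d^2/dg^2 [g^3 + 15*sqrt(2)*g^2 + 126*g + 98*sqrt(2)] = 6*g + 30*sqrt(2)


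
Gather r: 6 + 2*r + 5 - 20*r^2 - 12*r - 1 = -20*r^2 - 10*r + 10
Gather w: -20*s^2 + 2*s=-20*s^2 + 2*s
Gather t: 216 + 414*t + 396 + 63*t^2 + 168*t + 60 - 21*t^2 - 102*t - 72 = 42*t^2 + 480*t + 600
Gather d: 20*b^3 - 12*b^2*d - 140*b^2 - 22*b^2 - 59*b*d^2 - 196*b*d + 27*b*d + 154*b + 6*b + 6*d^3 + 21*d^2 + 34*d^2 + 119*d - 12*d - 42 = 20*b^3 - 162*b^2 + 160*b + 6*d^3 + d^2*(55 - 59*b) + d*(-12*b^2 - 169*b + 107) - 42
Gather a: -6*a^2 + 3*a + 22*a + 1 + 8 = -6*a^2 + 25*a + 9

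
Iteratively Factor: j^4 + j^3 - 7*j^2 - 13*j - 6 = (j + 2)*(j^3 - j^2 - 5*j - 3) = (j + 1)*(j + 2)*(j^2 - 2*j - 3) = (j - 3)*(j + 1)*(j + 2)*(j + 1)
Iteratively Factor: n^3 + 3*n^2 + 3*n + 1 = (n + 1)*(n^2 + 2*n + 1) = (n + 1)^2*(n + 1)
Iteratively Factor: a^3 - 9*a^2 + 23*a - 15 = (a - 1)*(a^2 - 8*a + 15) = (a - 3)*(a - 1)*(a - 5)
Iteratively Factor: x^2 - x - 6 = (x + 2)*(x - 3)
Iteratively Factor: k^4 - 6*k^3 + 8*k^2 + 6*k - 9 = (k - 1)*(k^3 - 5*k^2 + 3*k + 9) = (k - 3)*(k - 1)*(k^2 - 2*k - 3) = (k - 3)*(k - 1)*(k + 1)*(k - 3)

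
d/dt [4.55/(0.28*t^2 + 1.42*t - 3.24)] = (-2.548*t - 6.461)/(0.28*t^2 + 1.42*t - 3.24)^2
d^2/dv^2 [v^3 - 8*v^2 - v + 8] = 6*v - 16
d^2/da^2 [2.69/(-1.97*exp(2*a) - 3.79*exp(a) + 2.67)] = (-2.69*(3.94*exp(a) + 3.79)*(7.88*exp(a) + 7.58)*exp(a) + (21.1972*exp(a) + 10.1951)*(1.97*exp(2*a) + 3.79*exp(a) - 2.67))*exp(a)/(1.97*exp(2*a) + 3.79*exp(a) - 2.67)^3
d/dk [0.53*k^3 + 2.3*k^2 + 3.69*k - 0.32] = 1.59*k^2 + 4.6*k + 3.69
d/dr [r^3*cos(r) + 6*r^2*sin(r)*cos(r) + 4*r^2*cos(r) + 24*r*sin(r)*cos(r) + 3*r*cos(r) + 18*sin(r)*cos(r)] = -r^3*sin(r) - 4*r^2*sin(r) + 3*r^2*cos(r) + 6*r^2*cos(2*r) - 3*r*sin(r) + 6*r*sin(2*r) + 8*r*cos(r) + 24*r*cos(2*r) + 12*sin(2*r) + 3*cos(r) + 18*cos(2*r)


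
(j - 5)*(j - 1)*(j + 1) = j^3 - 5*j^2 - j + 5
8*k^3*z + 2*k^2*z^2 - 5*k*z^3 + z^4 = z*(-4*k + z)*(-2*k + z)*(k + z)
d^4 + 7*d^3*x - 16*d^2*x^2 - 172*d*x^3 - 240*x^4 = (d - 5*x)*(d + 2*x)*(d + 4*x)*(d + 6*x)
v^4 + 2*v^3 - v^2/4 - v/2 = v*(v - 1/2)*(v + 1/2)*(v + 2)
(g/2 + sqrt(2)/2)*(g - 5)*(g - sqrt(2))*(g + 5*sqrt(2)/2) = g^4/2 - 5*g^3/2 + 5*sqrt(2)*g^3/4 - 25*sqrt(2)*g^2/4 - g^2 - 5*sqrt(2)*g/2 + 5*g + 25*sqrt(2)/2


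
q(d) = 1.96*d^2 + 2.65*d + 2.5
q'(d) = 3.92*d + 2.65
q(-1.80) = 4.08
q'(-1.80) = -4.41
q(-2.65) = 9.24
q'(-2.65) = -7.74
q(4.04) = 45.20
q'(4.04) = 18.49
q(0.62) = 4.90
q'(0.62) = 5.08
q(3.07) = 29.11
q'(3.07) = 14.68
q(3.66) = 38.45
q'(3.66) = 17.00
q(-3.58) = 18.13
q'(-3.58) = -11.38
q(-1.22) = 2.18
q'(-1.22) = -2.13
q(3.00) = 28.09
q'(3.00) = 14.41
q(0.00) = 2.50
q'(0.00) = 2.65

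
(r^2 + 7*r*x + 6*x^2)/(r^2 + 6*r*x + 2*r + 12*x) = (r + x)/(r + 2)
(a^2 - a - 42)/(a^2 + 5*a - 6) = (a - 7)/(a - 1)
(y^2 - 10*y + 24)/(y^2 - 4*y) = (y - 6)/y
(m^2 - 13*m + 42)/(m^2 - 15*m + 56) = (m - 6)/(m - 8)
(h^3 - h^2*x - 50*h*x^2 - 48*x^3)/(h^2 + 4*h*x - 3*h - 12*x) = (h^3 - h^2*x - 50*h*x^2 - 48*x^3)/(h^2 + 4*h*x - 3*h - 12*x)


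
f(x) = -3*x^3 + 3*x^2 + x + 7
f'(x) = -9*x^2 + 6*x + 1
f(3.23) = -59.57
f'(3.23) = -73.52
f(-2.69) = 84.41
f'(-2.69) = -80.26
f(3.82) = -112.63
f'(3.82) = -107.41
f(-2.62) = 78.93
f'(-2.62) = -76.50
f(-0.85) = 10.16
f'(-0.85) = -10.60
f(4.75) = -242.08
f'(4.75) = -173.56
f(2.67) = -26.05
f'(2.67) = -47.14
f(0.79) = 8.18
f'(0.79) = 0.12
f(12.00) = -4733.00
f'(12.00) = -1223.00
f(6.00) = -527.00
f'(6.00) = -287.00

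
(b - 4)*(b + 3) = b^2 - b - 12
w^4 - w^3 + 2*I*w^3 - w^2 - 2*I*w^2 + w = w*(w - 1)*(w + I)^2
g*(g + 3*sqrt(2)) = g^2 + 3*sqrt(2)*g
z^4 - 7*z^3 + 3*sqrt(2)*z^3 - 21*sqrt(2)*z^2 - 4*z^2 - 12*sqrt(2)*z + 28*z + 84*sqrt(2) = (z - 7)*(z - 2)*(z + 2)*(z + 3*sqrt(2))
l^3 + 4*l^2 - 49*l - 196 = (l - 7)*(l + 4)*(l + 7)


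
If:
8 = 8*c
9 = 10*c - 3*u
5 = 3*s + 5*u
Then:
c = 1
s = 10/9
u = 1/3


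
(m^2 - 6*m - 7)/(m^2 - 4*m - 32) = (-m^2 + 6*m + 7)/(-m^2 + 4*m + 32)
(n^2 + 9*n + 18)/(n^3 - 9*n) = (n + 6)/(n*(n - 3))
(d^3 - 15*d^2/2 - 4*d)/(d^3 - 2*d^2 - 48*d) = (d + 1/2)/(d + 6)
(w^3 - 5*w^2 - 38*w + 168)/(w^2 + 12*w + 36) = (w^2 - 11*w + 28)/(w + 6)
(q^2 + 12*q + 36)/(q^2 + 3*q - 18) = (q + 6)/(q - 3)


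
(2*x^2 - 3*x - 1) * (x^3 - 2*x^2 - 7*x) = 2*x^5 - 7*x^4 - 9*x^3 + 23*x^2 + 7*x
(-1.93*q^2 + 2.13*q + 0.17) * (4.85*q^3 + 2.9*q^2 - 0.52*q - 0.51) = -9.3605*q^5 + 4.7335*q^4 + 8.0051*q^3 + 0.3697*q^2 - 1.1747*q - 0.0867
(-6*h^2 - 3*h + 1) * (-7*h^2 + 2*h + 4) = 42*h^4 + 9*h^3 - 37*h^2 - 10*h + 4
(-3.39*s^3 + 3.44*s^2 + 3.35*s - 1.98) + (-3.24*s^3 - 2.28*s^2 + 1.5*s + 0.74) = -6.63*s^3 + 1.16*s^2 + 4.85*s - 1.24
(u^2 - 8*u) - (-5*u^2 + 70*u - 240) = 6*u^2 - 78*u + 240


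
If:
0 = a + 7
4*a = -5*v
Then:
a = -7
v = 28/5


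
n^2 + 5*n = n*(n + 5)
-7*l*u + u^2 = u*(-7*l + u)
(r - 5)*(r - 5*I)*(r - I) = r^3 - 5*r^2 - 6*I*r^2 - 5*r + 30*I*r + 25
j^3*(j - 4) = j^4 - 4*j^3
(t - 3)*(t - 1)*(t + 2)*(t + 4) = t^4 + 2*t^3 - 13*t^2 - 14*t + 24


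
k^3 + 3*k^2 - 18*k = k*(k - 3)*(k + 6)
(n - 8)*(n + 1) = n^2 - 7*n - 8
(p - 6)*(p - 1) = p^2 - 7*p + 6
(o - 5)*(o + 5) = o^2 - 25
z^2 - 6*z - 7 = (z - 7)*(z + 1)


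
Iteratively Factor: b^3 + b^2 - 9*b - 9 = (b + 1)*(b^2 - 9) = (b + 1)*(b + 3)*(b - 3)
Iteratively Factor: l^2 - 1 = (l - 1)*(l + 1)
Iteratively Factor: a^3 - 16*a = (a + 4)*(a^2 - 4*a) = (a - 4)*(a + 4)*(a)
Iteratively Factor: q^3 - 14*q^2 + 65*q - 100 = (q - 4)*(q^2 - 10*q + 25) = (q - 5)*(q - 4)*(q - 5)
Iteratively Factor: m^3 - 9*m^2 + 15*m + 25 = (m - 5)*(m^2 - 4*m - 5) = (m - 5)^2*(m + 1)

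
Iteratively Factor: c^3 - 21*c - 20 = (c + 4)*(c^2 - 4*c - 5) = (c + 1)*(c + 4)*(c - 5)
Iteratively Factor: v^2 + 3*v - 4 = (v - 1)*(v + 4)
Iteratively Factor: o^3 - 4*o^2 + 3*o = (o - 3)*(o^2 - o) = o*(o - 3)*(o - 1)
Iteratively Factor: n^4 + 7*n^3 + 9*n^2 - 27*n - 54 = (n + 3)*(n^3 + 4*n^2 - 3*n - 18) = (n - 2)*(n + 3)*(n^2 + 6*n + 9) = (n - 2)*(n + 3)^2*(n + 3)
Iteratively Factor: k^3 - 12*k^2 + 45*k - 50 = (k - 5)*(k^2 - 7*k + 10) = (k - 5)^2*(k - 2)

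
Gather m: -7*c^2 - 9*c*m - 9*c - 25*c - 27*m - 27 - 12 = -7*c^2 - 34*c + m*(-9*c - 27) - 39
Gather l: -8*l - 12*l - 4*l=-24*l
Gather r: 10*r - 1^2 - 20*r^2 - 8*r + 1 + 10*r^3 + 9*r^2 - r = 10*r^3 - 11*r^2 + r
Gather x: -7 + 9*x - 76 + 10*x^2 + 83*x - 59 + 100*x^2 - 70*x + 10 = 110*x^2 + 22*x - 132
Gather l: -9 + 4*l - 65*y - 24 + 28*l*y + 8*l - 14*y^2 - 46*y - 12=l*(28*y + 12) - 14*y^2 - 111*y - 45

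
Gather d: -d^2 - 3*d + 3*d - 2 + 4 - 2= -d^2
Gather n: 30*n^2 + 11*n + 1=30*n^2 + 11*n + 1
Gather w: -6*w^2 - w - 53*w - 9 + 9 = -6*w^2 - 54*w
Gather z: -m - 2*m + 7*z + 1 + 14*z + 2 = -3*m + 21*z + 3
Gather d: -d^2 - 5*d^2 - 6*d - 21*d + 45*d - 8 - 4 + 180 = -6*d^2 + 18*d + 168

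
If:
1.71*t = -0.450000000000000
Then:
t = -0.26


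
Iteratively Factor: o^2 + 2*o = (o + 2)*(o)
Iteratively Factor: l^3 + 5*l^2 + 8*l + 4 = (l + 1)*(l^2 + 4*l + 4) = (l + 1)*(l + 2)*(l + 2)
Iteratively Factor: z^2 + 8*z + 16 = (z + 4)*(z + 4)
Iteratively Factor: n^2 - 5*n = (n - 5)*(n)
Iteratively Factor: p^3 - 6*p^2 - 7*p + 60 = (p + 3)*(p^2 - 9*p + 20) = (p - 4)*(p + 3)*(p - 5)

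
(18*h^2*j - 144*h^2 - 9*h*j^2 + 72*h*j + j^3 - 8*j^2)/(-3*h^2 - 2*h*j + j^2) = (-6*h*j + 48*h + j^2 - 8*j)/(h + j)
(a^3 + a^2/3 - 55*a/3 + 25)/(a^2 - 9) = (3*a^2 + 10*a - 25)/(3*(a + 3))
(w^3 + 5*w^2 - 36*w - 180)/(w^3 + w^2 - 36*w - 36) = (w + 5)/(w + 1)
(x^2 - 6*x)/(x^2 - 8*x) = (x - 6)/(x - 8)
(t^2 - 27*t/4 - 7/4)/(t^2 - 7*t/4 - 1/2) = (t - 7)/(t - 2)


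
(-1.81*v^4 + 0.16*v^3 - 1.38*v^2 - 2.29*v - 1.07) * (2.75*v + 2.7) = -4.9775*v^5 - 4.447*v^4 - 3.363*v^3 - 10.0235*v^2 - 9.1255*v - 2.889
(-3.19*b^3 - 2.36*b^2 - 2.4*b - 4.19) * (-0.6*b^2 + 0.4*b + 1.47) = 1.914*b^5 + 0.14*b^4 - 4.1933*b^3 - 1.9152*b^2 - 5.204*b - 6.1593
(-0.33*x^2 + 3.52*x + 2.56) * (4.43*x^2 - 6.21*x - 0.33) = -1.4619*x^4 + 17.6429*x^3 - 10.4095*x^2 - 17.0592*x - 0.8448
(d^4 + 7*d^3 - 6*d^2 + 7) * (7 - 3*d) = -3*d^5 - 14*d^4 + 67*d^3 - 42*d^2 - 21*d + 49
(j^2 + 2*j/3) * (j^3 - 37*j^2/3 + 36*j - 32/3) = j^5 - 35*j^4/3 + 250*j^3/9 + 40*j^2/3 - 64*j/9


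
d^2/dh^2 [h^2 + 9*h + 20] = 2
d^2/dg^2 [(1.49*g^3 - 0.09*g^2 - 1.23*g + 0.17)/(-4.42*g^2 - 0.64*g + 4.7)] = (-8.5265128291212e-14*g^5 - 1.77635683940025e-14*g^4 - 15.5767679999998*g^3 + 18.182352*g^2 - 47.057856*g + 4.173456)/(86.350888*g^6 + 37.509888*g^5 - 270.031944*g^4 - 79.510016*g^3 + 287.13804*g^2 + 42.4128*g - 103.823)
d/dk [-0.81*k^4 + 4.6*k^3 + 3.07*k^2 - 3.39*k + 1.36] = -3.24*k^3 + 13.8*k^2 + 6.14*k - 3.39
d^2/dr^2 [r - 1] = 0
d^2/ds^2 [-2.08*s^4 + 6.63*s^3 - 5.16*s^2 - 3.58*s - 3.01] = -24.96*s^2 + 39.78*s - 10.32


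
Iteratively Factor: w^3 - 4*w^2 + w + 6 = (w + 1)*(w^2 - 5*w + 6) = (w - 3)*(w + 1)*(w - 2)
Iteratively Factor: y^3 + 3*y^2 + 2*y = (y + 2)*(y^2 + y) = y*(y + 2)*(y + 1)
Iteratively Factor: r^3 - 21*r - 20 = (r - 5)*(r^2 + 5*r + 4) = (r - 5)*(r + 4)*(r + 1)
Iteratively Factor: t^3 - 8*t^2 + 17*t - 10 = (t - 2)*(t^2 - 6*t + 5) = (t - 2)*(t - 1)*(t - 5)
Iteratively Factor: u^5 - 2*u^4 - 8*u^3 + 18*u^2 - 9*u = (u)*(u^4 - 2*u^3 - 8*u^2 + 18*u - 9) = u*(u - 1)*(u^3 - u^2 - 9*u + 9) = u*(u - 1)*(u + 3)*(u^2 - 4*u + 3) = u*(u - 3)*(u - 1)*(u + 3)*(u - 1)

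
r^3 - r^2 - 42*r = r*(r - 7)*(r + 6)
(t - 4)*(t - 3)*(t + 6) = t^3 - t^2 - 30*t + 72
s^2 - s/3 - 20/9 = (s - 5/3)*(s + 4/3)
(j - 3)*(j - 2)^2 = j^3 - 7*j^2 + 16*j - 12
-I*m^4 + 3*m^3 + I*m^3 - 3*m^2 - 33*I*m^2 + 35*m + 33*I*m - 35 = (m - 1)*(m - 5*I)*(m + 7*I)*(-I*m + 1)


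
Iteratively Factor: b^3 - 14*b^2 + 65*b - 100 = (b - 4)*(b^2 - 10*b + 25) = (b - 5)*(b - 4)*(b - 5)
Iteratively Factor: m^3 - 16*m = (m)*(m^2 - 16) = m*(m - 4)*(m + 4)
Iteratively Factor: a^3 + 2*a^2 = (a + 2)*(a^2) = a*(a + 2)*(a)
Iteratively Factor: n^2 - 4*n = (n - 4)*(n)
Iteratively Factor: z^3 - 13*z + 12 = (z + 4)*(z^2 - 4*z + 3) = (z - 1)*(z + 4)*(z - 3)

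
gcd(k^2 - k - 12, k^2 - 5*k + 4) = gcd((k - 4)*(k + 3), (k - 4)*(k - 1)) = k - 4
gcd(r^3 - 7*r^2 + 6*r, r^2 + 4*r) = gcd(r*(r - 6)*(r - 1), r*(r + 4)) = r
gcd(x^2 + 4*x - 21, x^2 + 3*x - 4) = 1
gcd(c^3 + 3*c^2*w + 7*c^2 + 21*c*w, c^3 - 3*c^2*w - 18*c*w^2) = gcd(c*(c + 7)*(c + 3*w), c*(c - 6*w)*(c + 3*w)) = c^2 + 3*c*w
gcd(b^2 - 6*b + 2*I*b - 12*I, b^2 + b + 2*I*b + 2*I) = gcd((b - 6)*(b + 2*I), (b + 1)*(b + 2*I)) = b + 2*I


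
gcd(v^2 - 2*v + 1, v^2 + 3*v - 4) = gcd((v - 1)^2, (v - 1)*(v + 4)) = v - 1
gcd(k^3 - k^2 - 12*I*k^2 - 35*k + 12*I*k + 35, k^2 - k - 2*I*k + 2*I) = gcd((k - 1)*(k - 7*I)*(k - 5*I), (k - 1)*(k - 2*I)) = k - 1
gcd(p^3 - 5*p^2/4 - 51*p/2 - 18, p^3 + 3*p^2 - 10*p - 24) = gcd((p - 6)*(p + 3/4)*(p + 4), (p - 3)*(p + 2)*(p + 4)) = p + 4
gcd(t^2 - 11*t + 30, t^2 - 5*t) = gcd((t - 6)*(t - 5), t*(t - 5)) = t - 5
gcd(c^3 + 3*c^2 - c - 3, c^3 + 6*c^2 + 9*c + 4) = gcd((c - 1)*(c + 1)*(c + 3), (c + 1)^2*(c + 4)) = c + 1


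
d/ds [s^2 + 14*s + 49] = 2*s + 14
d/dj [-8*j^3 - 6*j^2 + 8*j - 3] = -24*j^2 - 12*j + 8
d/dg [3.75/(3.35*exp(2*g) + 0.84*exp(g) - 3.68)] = (-25.125*exp(g) - 3.15)*exp(g)/(3.35*exp(2*g) + 0.84*exp(g) - 3.68)^2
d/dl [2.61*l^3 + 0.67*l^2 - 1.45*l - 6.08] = 7.83*l^2 + 1.34*l - 1.45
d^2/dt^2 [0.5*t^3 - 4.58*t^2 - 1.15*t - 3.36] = 3.0*t - 9.16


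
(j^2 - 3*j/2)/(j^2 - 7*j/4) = 2*(2*j - 3)/(4*j - 7)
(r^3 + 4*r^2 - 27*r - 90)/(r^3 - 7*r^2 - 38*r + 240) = (r + 3)/(r - 8)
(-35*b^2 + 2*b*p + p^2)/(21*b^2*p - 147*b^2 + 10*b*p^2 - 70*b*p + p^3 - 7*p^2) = (-5*b + p)/(3*b*p - 21*b + p^2 - 7*p)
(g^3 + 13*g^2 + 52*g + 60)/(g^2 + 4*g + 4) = (g^2 + 11*g + 30)/(g + 2)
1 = 1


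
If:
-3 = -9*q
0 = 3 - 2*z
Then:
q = 1/3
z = 3/2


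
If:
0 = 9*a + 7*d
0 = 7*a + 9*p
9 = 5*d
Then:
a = -7/5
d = 9/5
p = 49/45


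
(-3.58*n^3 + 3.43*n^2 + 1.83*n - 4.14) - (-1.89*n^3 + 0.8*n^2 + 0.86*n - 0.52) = -1.69*n^3 + 2.63*n^2 + 0.97*n - 3.62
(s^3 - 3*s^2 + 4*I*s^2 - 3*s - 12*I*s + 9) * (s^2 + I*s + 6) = s^5 - 3*s^4 + 5*I*s^4 - s^3 - 15*I*s^3 + 3*s^2 + 21*I*s^2 - 18*s - 63*I*s + 54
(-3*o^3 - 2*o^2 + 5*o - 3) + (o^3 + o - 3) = -2*o^3 - 2*o^2 + 6*o - 6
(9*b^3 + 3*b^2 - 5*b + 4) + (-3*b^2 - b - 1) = 9*b^3 - 6*b + 3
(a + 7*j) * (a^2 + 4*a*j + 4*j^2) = a^3 + 11*a^2*j + 32*a*j^2 + 28*j^3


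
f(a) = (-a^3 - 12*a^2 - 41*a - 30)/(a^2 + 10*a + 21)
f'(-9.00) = -0.33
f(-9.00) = 8.00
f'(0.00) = -1.27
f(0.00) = -1.43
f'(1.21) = -1.12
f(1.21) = -2.86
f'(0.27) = -1.22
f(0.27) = -1.77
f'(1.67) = -1.10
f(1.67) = -3.37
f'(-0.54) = -1.42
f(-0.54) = -0.70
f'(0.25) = -1.23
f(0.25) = -1.74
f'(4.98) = -1.03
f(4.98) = -6.85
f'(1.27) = -1.12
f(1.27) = -2.93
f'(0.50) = -1.19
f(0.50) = -2.04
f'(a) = (-2*a - 10)*(-a^3 - 12*a^2 - 41*a - 30)/(a^2 + 10*a + 21)^2 + (-3*a^2 - 24*a - 41)/(a^2 + 10*a + 21) = (-a^4 - 20*a^3 - 142*a^2 - 444*a - 561)/(a^4 + 20*a^3 + 142*a^2 + 420*a + 441)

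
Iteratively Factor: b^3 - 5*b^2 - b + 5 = (b - 1)*(b^2 - 4*b - 5) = (b - 1)*(b + 1)*(b - 5)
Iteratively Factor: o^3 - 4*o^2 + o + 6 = (o + 1)*(o^2 - 5*o + 6) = (o - 3)*(o + 1)*(o - 2)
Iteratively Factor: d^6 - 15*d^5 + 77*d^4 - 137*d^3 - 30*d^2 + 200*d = (d - 5)*(d^5 - 10*d^4 + 27*d^3 - 2*d^2 - 40*d) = (d - 5)*(d + 1)*(d^4 - 11*d^3 + 38*d^2 - 40*d) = (d - 5)*(d - 4)*(d + 1)*(d^3 - 7*d^2 + 10*d) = (d - 5)*(d - 4)*(d - 2)*(d + 1)*(d^2 - 5*d) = (d - 5)^2*(d - 4)*(d - 2)*(d + 1)*(d)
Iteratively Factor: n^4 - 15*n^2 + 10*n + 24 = (n - 2)*(n^3 + 2*n^2 - 11*n - 12) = (n - 3)*(n - 2)*(n^2 + 5*n + 4) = (n - 3)*(n - 2)*(n + 1)*(n + 4)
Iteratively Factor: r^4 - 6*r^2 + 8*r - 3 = (r - 1)*(r^3 + r^2 - 5*r + 3) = (r - 1)*(r + 3)*(r^2 - 2*r + 1) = (r - 1)^2*(r + 3)*(r - 1)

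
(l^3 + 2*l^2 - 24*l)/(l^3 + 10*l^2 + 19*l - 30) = l*(l - 4)/(l^2 + 4*l - 5)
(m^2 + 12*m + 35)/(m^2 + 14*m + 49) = (m + 5)/(m + 7)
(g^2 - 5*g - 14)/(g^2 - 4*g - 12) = (g - 7)/(g - 6)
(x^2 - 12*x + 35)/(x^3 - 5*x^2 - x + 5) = (x - 7)/(x^2 - 1)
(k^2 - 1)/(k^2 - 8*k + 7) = (k + 1)/(k - 7)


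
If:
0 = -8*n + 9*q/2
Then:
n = 9*q/16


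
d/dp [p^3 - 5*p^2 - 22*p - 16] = 3*p^2 - 10*p - 22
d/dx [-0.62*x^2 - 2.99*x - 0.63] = -1.24*x - 2.99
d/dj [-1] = 0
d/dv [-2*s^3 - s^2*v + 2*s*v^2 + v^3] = -s^2 + 4*s*v + 3*v^2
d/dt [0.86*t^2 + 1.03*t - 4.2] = 1.72*t + 1.03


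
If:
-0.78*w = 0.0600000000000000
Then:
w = -0.08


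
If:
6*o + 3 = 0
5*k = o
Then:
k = -1/10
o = -1/2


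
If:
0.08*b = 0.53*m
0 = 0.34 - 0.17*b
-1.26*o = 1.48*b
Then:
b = 2.00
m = 0.30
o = -2.35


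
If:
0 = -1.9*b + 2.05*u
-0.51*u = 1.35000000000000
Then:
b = -2.86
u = -2.65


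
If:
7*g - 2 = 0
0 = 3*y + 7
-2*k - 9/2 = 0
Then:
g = 2/7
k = -9/4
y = -7/3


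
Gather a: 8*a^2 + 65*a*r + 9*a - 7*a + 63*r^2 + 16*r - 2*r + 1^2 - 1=8*a^2 + a*(65*r + 2) + 63*r^2 + 14*r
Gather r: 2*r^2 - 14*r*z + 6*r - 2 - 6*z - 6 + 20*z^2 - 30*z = 2*r^2 + r*(6 - 14*z) + 20*z^2 - 36*z - 8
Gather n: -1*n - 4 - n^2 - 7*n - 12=-n^2 - 8*n - 16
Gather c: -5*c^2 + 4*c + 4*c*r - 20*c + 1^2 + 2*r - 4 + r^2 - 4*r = -5*c^2 + c*(4*r - 16) + r^2 - 2*r - 3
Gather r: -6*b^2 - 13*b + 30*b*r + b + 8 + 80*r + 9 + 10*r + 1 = -6*b^2 - 12*b + r*(30*b + 90) + 18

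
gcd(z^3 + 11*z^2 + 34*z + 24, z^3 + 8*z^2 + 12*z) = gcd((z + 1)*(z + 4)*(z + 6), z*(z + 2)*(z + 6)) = z + 6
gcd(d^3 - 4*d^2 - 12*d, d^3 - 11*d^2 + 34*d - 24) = d - 6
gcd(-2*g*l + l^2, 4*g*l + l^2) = l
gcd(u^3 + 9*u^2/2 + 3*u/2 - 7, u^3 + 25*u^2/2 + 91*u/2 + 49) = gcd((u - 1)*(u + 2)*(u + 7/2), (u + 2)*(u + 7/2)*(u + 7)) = u^2 + 11*u/2 + 7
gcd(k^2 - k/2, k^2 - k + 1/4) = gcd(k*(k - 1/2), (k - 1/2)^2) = k - 1/2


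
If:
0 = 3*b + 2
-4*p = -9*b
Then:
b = -2/3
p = -3/2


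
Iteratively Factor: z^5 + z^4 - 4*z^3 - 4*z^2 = (z + 1)*(z^4 - 4*z^2) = (z + 1)*(z + 2)*(z^3 - 2*z^2) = (z - 2)*(z + 1)*(z + 2)*(z^2) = z*(z - 2)*(z + 1)*(z + 2)*(z)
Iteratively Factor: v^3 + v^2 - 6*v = (v - 2)*(v^2 + 3*v) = v*(v - 2)*(v + 3)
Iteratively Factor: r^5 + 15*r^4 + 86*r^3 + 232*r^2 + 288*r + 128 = (r + 2)*(r^4 + 13*r^3 + 60*r^2 + 112*r + 64) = (r + 1)*(r + 2)*(r^3 + 12*r^2 + 48*r + 64) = (r + 1)*(r + 2)*(r + 4)*(r^2 + 8*r + 16) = (r + 1)*(r + 2)*(r + 4)^2*(r + 4)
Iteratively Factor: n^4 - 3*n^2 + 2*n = (n - 1)*(n^3 + n^2 - 2*n) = (n - 1)*(n + 2)*(n^2 - n) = n*(n - 1)*(n + 2)*(n - 1)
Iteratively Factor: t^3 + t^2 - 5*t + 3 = (t - 1)*(t^2 + 2*t - 3) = (t - 1)*(t + 3)*(t - 1)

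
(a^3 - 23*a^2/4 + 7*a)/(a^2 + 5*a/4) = (4*a^2 - 23*a + 28)/(4*a + 5)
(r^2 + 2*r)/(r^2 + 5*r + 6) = r/(r + 3)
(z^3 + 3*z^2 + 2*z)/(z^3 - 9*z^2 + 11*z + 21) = z*(z + 2)/(z^2 - 10*z + 21)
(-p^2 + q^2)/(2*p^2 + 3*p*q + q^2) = (-p + q)/(2*p + q)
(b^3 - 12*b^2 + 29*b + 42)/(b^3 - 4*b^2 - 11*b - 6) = (b - 7)/(b + 1)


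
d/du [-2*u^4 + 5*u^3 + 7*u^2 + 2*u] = -8*u^3 + 15*u^2 + 14*u + 2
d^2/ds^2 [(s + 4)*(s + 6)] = 2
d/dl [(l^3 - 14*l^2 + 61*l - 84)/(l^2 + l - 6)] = (l^4 + 2*l^3 - 93*l^2 + 336*l - 282)/(l^4 + 2*l^3 - 11*l^2 - 12*l + 36)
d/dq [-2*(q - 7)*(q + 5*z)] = -4*q - 10*z + 14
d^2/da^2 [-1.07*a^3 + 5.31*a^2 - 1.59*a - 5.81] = 10.62 - 6.42*a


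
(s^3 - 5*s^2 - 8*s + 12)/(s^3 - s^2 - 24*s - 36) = (s - 1)/(s + 3)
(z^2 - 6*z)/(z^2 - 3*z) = (z - 6)/(z - 3)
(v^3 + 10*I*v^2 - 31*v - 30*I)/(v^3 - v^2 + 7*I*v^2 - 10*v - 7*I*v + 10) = (v + 3*I)/(v - 1)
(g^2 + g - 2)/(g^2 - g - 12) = (-g^2 - g + 2)/(-g^2 + g + 12)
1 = 1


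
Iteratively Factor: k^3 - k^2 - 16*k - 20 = (k + 2)*(k^2 - 3*k - 10) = (k - 5)*(k + 2)*(k + 2)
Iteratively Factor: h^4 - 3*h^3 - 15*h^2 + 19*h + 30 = (h + 3)*(h^3 - 6*h^2 + 3*h + 10) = (h - 2)*(h + 3)*(h^2 - 4*h - 5) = (h - 5)*(h - 2)*(h + 3)*(h + 1)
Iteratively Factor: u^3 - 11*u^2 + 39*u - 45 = (u - 5)*(u^2 - 6*u + 9) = (u - 5)*(u - 3)*(u - 3)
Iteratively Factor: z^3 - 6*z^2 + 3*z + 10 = (z - 5)*(z^2 - z - 2) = (z - 5)*(z - 2)*(z + 1)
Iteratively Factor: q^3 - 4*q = (q + 2)*(q^2 - 2*q) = q*(q + 2)*(q - 2)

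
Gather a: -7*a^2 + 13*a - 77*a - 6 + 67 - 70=-7*a^2 - 64*a - 9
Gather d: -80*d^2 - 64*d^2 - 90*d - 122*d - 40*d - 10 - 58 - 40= -144*d^2 - 252*d - 108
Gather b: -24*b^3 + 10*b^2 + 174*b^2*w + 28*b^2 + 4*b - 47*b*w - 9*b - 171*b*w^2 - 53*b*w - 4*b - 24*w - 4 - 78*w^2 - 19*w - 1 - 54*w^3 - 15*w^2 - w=-24*b^3 + b^2*(174*w + 38) + b*(-171*w^2 - 100*w - 9) - 54*w^3 - 93*w^2 - 44*w - 5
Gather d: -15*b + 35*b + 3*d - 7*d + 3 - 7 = 20*b - 4*d - 4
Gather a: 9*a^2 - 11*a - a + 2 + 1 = 9*a^2 - 12*a + 3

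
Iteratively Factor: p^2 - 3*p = (p)*(p - 3)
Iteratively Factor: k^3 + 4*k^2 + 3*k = (k + 3)*(k^2 + k) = (k + 1)*(k + 3)*(k)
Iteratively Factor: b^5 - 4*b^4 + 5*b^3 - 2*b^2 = (b - 1)*(b^4 - 3*b^3 + 2*b^2) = (b - 2)*(b - 1)*(b^3 - b^2) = b*(b - 2)*(b - 1)*(b^2 - b) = b^2*(b - 2)*(b - 1)*(b - 1)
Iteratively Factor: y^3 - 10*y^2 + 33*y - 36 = (y - 3)*(y^2 - 7*y + 12) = (y - 3)^2*(y - 4)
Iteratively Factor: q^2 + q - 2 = (q + 2)*(q - 1)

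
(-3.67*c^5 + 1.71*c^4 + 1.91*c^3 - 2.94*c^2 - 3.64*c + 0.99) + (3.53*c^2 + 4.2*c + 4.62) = -3.67*c^5 + 1.71*c^4 + 1.91*c^3 + 0.59*c^2 + 0.56*c + 5.61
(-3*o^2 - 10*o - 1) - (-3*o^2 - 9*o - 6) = 5 - o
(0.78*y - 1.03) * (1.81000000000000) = 1.4118*y - 1.8643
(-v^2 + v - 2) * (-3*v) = 3*v^3 - 3*v^2 + 6*v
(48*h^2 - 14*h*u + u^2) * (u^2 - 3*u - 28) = 48*h^2*u^2 - 144*h^2*u - 1344*h^2 - 14*h*u^3 + 42*h*u^2 + 392*h*u + u^4 - 3*u^3 - 28*u^2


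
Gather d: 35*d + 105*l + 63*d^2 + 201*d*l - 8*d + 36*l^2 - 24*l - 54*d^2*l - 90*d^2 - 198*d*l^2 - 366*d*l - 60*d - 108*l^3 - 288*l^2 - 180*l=d^2*(-54*l - 27) + d*(-198*l^2 - 165*l - 33) - 108*l^3 - 252*l^2 - 99*l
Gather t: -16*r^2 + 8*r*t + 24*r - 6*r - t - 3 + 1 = -16*r^2 + 18*r + t*(8*r - 1) - 2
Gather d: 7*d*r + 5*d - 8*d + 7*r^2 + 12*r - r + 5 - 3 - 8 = d*(7*r - 3) + 7*r^2 + 11*r - 6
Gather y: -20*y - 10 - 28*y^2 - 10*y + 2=-28*y^2 - 30*y - 8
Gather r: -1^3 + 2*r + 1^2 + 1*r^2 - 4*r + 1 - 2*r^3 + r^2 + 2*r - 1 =-2*r^3 + 2*r^2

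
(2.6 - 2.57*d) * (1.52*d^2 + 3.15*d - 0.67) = -3.9064*d^3 - 4.1435*d^2 + 9.9119*d - 1.742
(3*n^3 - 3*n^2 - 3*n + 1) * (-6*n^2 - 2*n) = -18*n^5 + 12*n^4 + 24*n^3 - 2*n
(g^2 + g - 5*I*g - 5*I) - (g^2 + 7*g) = -6*g - 5*I*g - 5*I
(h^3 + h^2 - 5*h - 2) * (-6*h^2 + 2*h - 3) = -6*h^5 - 4*h^4 + 29*h^3 - h^2 + 11*h + 6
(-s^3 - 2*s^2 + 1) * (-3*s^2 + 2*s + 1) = 3*s^5 + 4*s^4 - 5*s^3 - 5*s^2 + 2*s + 1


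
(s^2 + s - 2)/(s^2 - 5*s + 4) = (s + 2)/(s - 4)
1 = 1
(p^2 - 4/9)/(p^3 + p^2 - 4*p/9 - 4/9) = 1/(p + 1)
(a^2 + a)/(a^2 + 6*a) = (a + 1)/(a + 6)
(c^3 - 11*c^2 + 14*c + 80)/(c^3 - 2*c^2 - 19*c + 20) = (c^2 - 6*c - 16)/(c^2 + 3*c - 4)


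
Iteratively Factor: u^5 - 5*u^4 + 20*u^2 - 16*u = (u)*(u^4 - 5*u^3 + 20*u - 16) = u*(u - 1)*(u^3 - 4*u^2 - 4*u + 16) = u*(u - 1)*(u + 2)*(u^2 - 6*u + 8) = u*(u - 2)*(u - 1)*(u + 2)*(u - 4)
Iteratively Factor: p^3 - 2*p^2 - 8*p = (p + 2)*(p^2 - 4*p) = p*(p + 2)*(p - 4)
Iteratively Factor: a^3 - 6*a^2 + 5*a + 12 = (a + 1)*(a^2 - 7*a + 12) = (a - 3)*(a + 1)*(a - 4)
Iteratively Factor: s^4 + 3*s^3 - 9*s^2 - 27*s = (s + 3)*(s^3 - 9*s) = (s - 3)*(s + 3)*(s^2 + 3*s) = (s - 3)*(s + 3)^2*(s)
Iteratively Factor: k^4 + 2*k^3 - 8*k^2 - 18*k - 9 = (k + 3)*(k^3 - k^2 - 5*k - 3) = (k + 1)*(k + 3)*(k^2 - 2*k - 3) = (k + 1)^2*(k + 3)*(k - 3)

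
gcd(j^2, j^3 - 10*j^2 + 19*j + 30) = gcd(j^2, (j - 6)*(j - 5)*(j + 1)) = 1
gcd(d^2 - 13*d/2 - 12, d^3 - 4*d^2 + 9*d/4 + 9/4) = 1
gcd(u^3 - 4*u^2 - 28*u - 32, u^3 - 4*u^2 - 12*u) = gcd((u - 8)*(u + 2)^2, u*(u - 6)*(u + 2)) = u + 2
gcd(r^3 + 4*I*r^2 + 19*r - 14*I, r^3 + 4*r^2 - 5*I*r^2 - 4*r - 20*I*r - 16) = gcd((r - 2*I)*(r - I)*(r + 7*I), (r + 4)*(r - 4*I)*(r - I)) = r - I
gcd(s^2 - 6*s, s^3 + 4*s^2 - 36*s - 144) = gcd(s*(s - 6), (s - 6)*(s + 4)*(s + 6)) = s - 6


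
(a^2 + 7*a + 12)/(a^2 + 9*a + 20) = (a + 3)/(a + 5)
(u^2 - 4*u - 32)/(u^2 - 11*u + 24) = (u + 4)/(u - 3)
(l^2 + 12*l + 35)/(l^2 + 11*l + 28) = (l + 5)/(l + 4)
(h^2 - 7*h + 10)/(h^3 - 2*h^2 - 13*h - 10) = (h - 2)/(h^2 + 3*h + 2)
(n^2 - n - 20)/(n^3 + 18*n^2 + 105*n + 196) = (n - 5)/(n^2 + 14*n + 49)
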